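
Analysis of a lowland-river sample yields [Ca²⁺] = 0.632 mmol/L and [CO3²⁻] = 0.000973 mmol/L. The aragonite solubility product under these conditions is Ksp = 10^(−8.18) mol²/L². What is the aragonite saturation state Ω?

Ksp = 10^(−8.18) = 6.607×10^-9
Ω = [Ca²⁺][CO3²⁻]/Ksp = (0.632×10^-3)(0.000973×10^-3) / 6.607×10^-9 = 0.0931

Ω = 0.0931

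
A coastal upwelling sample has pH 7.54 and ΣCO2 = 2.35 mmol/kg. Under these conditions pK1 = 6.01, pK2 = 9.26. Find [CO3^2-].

[CO3²⁻] = 0.0427 mmol/kg

α₂ = 1 / (1 + [H⁺]/K2 + [H⁺]²/(K1K2)) = 1 / (1 + 10^+1.72 + 10^+0.19)
   = 1 / (1 + 52.481 + 1.5488) = 1/55.030 = 0.01817
[CO3²⁻] = α₂ × DIC = 0.01817 × 2.35 = 0.0427 mmol/kg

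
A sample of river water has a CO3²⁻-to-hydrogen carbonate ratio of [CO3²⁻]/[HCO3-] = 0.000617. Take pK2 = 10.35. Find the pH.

pH = 7.14

From K2 = [H⁺][CO3²⁻]/[HCO3-]:  pH = pK2 + log₁₀([CO3²⁻]/[HCO3-])
log₁₀(0.000617) = -3.210
pH = 10.35 + (-3.210) = 7.14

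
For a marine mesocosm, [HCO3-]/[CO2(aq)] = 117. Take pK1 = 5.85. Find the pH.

pH = 7.92

From K1 = [H⁺][HCO3-]/[CO2(aq)]:  pH = pK1 + log₁₀([HCO3-]/[CO2(aq)])
log₁₀(117) = +2.068
pH = 5.85 + (+2.068) = 7.92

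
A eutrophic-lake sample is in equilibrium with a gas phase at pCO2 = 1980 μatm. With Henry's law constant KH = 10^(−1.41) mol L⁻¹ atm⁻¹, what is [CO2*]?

[CO2*] = 77.0 μmol/L

KH = 10^(−1.41) = 3.890×10^-2 mol L⁻¹ atm⁻¹
[CO2*] = KH · pCO2 = 3.890×10^-2 × 1980×10^-6 atm = 7.70×10^-5 mol/L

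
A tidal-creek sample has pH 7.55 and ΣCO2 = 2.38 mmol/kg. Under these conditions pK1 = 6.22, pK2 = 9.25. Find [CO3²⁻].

α₂ = 1 / (1 + [H⁺]/K2 + [H⁺]²/(K1K2)) = 1 / (1 + 10^+1.70 + 10^+0.37)
   = 1 / (1 + 50.119 + 2.3442) = 1/53.463 = 0.01870
[CO3²⁻] = α₂ × DIC = 0.01870 × 2.38 = 0.0445 mmol/kg

[CO3²⁻] = 0.0445 mmol/kg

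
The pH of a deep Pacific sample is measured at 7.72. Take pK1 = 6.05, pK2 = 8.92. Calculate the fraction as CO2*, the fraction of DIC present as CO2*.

α₀ = 1 / (1 + K1/[H⁺] + K1K2/[H⁺]²) = 1 / (1 + 10^+1.67 + 10^+0.47)
   = 1 / (1 + 46.774 + 2.9512) = 1/50.725 = 0.01971

α₀ = 0.0197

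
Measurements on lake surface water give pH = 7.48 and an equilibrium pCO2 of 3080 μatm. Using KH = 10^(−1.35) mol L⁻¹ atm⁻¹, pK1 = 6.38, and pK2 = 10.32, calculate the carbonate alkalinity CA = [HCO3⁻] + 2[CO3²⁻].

CA = 1.74 mmol/L

[CO2*] = KH · pCO2 = 10^(−1.35) × 3080×10^-6 = 1.376×10^-4 mol/L
α₀ = 1/(1 + K1/[H⁺] + K1K2/[H⁺]²) = 1/(1 + 10^+1.10 + 10^-1.74) = 0.07349
DIC = [CO2*]/α₀ = 1.376×10^-4 / 0.07349 = 1.872 mmol/L
CA = (α₁ + 2α₂)·DIC = (0.9252 + 2×0.001337) × 1.872 = 1.74 mmol/L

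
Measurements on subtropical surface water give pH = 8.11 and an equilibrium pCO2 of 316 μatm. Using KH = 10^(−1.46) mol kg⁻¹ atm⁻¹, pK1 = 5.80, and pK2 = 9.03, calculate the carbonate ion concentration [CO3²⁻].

[CO2*] = KH · pCO2 = 10^(−1.46) × 316×10^-6 = 1.096×10^-5 mol/kg
α₀ = 1/(1 + K1/[H⁺] + K1K2/[H⁺]²) = 1/(1 + 10^+2.31 + 10^+1.39) = 0.004353
DIC = [CO2*]/α₀ = 1.096×10^-5 / 0.004353 = 2.517 mmol/kg
[CO3²⁻] = α₂·DIC; α₂ = 0.1069, so [CO3²⁻] = 0.1069 × 2.517 = 0.269 mmol/kg

[CO3²⁻] = 0.269 mmol/kg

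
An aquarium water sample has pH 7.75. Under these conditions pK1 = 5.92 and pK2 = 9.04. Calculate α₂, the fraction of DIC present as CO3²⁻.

α₂ = 0.0481

α₂ = 1 / (1 + [H⁺]/K2 + [H⁺]²/(K1K2)) = 1 / (1 + 10^+1.29 + 10^-0.54)
   = 1 / (1 + 19.498 + 0.28840) = 1/20.787 = 0.04811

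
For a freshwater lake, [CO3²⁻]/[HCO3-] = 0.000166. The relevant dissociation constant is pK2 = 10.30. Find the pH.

pH = 6.52

From K2 = [H⁺][CO3²⁻]/[HCO3-]:  pH = pK2 + log₁₀([CO3²⁻]/[HCO3-])
log₁₀(0.000166) = -3.780
pH = 10.30 + (-3.780) = 6.52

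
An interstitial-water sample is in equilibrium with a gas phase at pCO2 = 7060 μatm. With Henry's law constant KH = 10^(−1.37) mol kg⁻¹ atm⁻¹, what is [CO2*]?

[CO2*] = 301 μmol/kg

KH = 10^(−1.37) = 4.266×10^-2 mol kg⁻¹ atm⁻¹
[CO2*] = KH · pCO2 = 4.266×10^-2 × 7060×10^-6 atm = 3.01×10^-4 mol/kg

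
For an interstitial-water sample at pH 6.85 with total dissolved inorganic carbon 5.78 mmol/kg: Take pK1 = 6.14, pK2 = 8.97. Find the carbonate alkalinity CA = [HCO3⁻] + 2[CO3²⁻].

CA = 4.88 mmol/kg

CA = [HCO3⁻] + 2[CO3²⁻] = (α₁ + 2α₂)·DIC
At pH 6.85: [H⁺]/K1 = 10^-0.71 = 0.19498, K2/[H⁺] = 10^-2.12 = 0.0075858
α₁ = 1/(1 + 0.19498 + 0.0075858) = 1/1.2026 = 0.8316; α₂ = α₁·K2/[H⁺] = 0.006308
α₁ + 2α₂ = 0.8442
CA = 0.8442 × 5.78 = 4.88 mmol/kg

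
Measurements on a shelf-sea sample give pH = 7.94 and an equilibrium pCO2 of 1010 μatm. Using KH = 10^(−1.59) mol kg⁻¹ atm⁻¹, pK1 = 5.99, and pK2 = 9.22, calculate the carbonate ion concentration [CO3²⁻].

[CO3²⁻] = 0.121 mmol/kg

[CO2*] = KH · pCO2 = 10^(−1.59) × 1010×10^-6 = 2.596×10^-5 mol/kg
α₀ = 1/(1 + K1/[H⁺] + K1K2/[H⁺]²) = 1/(1 + 10^+1.95 + 10^+0.67) = 0.01055
DIC = [CO2*]/α₀ = 2.596×10^-5 / 0.01055 = 2.461 mmol/kg
[CO3²⁻] = α₂·DIC; α₂ = 0.04934, so [CO3²⁻] = 0.04934 × 2.461 = 0.121 mmol/kg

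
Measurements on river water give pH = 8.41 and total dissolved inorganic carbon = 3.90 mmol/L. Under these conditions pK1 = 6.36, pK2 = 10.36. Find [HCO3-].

[HCO3⁻] = 3.82 mmol/L

α₁ = 1 / (1 + [H⁺]/K1 + K2/[H⁺]) = 1 / (1 + 10^-2.05 + 10^-1.95)
   = 1 / (1 + 0.0089125 + 0.011220) = 1/1.0201 = 0.9803
[HCO3⁻] = α₁ × DIC = 0.9803 × 3.90 = 3.82 mmol/L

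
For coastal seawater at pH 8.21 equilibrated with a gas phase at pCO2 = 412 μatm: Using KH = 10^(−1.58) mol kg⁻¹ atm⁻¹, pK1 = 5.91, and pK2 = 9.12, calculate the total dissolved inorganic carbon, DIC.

[CO2*] = KH · pCO2 = 10^(−1.58) × 412×10^-6 = 1.084×10^-5 mol/kg
α₀ = 1/(1 + K1/[H⁺] + K1K2/[H⁺]²) = 1/(1 + 10^+2.30 + 10^+1.39) = 0.004443
DIC = [CO2*]/α₀ = 1.084×10^-5 / 0.004443 = 2.44 mmol/kg

DIC = 2.44 mmol/kg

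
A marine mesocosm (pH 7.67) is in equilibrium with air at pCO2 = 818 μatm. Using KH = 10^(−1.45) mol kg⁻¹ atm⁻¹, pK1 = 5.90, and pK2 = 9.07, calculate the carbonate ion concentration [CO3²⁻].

[CO2*] = KH · pCO2 = 10^(−1.45) × 818×10^-6 = 2.902×10^-5 mol/kg
α₀ = 1/(1 + K1/[H⁺] + K1K2/[H⁺]²) = 1/(1 + 10^+1.77 + 10^+0.37) = 0.01607
DIC = [CO2*]/α₀ = 2.902×10^-5 / 0.01607 = 1.806 mmol/kg
[CO3²⁻] = α₂·DIC; α₂ = 0.03767, so [CO3²⁻] = 0.03767 × 1.806 = 0.0680 mmol/kg

[CO3²⁻] = 0.0680 mmol/kg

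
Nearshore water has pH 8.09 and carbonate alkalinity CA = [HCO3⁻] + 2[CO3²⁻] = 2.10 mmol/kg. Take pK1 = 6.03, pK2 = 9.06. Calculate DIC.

CA = [HCO3⁻] + 2[CO3²⁻] = (α₁ + 2α₂)·DIC
At pH 8.09: [H⁺]/K1 = 10^-2.06 = 0.0087096, K2/[H⁺] = 10^-0.97 = 0.10715
α₁ = 1/(1 + 0.0087096 + 0.10715) = 1/1.1159 = 0.8962; α₂ = α₁·K2/[H⁺] = 0.09603
α₁ + 2α₂ = 1.0882
DIC = CA / (α₁ + 2α₂) = 2.10 / 1.0882 = 1.93 mmol/kg

DIC = 1.93 mmol/kg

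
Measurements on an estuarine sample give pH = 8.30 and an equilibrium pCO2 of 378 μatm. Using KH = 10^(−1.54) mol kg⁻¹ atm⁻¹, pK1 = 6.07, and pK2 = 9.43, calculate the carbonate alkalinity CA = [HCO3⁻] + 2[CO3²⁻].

CA = 2.13 mmol/kg

[CO2*] = KH · pCO2 = 10^(−1.54) × 378×10^-6 = 1.090×10^-5 mol/kg
α₀ = 1/(1 + K1/[H⁺] + K1K2/[H⁺]²) = 1/(1 + 10^+2.23 + 10^+1.10) = 0.005452
DIC = [CO2*]/α₀ = 1.090×10^-5 / 0.005452 = 2.000 mmol/kg
CA = (α₁ + 2α₂)·DIC = (0.9259 + 2×0.06864) × 2.000 = 2.13 mmol/kg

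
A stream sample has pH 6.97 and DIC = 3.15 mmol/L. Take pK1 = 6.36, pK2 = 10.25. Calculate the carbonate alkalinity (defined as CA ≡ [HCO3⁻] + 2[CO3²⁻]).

CA = [HCO3⁻] + 2[CO3²⁻] = (α₁ + 2α₂)·DIC
At pH 6.97: [H⁺]/K1 = 10^-0.61 = 0.24547, K2/[H⁺] = 10^-3.28 = 0.00052481
α₁ = 1/(1 + 0.24547 + 0.00052481) = 1/1.2460 = 0.8026; α₂ = α₁·K2/[H⁺] = 0.0004212
α₁ + 2α₂ = 0.8034
CA = 0.8034 × 3.15 = 2.53 mmol/L

CA = 2.53 mmol/L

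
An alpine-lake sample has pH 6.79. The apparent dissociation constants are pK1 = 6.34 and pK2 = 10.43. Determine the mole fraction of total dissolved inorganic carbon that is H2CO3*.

α₀ = 0.262

α₀ = 1 / (1 + K1/[H⁺] + K1K2/[H⁺]²) = 1 / (1 + 10^+0.45 + 10^-3.19)
   = 1 / (1 + 2.8184 + 0.00064565) = 1/3.8190 = 0.2618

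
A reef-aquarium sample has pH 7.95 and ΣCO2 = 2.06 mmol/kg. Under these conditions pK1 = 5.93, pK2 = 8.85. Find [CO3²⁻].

[CO3²⁻] = 0.228 mmol/kg

α₂ = 1 / (1 + [H⁺]/K2 + [H⁺]²/(K1K2)) = 1 / (1 + 10^+0.90 + 10^-1.12)
   = 1 / (1 + 7.9433 + 0.075858) = 1/9.0191 = 0.1109
[CO3²⁻] = α₂ × DIC = 0.1109 × 2.06 = 0.228 mmol/kg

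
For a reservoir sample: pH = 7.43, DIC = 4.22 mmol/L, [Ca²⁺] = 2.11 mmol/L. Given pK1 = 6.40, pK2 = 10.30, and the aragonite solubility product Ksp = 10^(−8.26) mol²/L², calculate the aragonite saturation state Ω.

Ω = 2.00

α₂ = 1 / (1 + [H⁺]/K2 + [H⁺]²/(K1K2)) = 1 / (1 + 10^+2.87 + 10^+1.84)
   = 1 / (1 + 741.31 + 69.183) = 1/811.49 = 0.001232
[CO3²⁻] = α₂ × DIC = 0.001232 × 4.22 = 0.005200 mmol/L = 5.200 μmol/L
Ksp = 10^(−8.26) = 5.495×10^-9
Ω = [Ca²⁺][CO3²⁻]/Ksp = (2.11×10^-3)(5.200×10^-6) / 5.495×10^-9 = 2.00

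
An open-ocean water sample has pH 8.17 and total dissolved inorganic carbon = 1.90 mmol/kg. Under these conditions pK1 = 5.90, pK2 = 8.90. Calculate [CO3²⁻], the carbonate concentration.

[CO3²⁻] = 0.297 mmol/kg

α₂ = 1 / (1 + [H⁺]/K2 + [H⁺]²/(K1K2)) = 1 / (1 + 10^+0.73 + 10^-1.54)
   = 1 / (1 + 5.3703 + 0.028840) = 1/6.3992 = 0.1563
[CO3²⁻] = α₂ × DIC = 0.1563 × 1.90 = 0.297 mmol/kg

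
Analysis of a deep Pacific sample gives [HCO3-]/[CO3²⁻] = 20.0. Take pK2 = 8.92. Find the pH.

From K2 = [H⁺][CO3²⁻]/[HCO3-]:  pH = pK2 − log₁₀([HCO3-]/[CO3²⁻])
log₁₀(20.0) = +1.301
pH = 8.92 − (+1.301) = 7.62

pH = 7.62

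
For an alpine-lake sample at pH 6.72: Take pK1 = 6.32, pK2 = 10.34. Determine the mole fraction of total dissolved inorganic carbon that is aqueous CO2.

α₀ = 1 / (1 + K1/[H⁺] + K1K2/[H⁺]²) = 1 / (1 + 10^+0.40 + 10^-3.22)
   = 1 / (1 + 2.5119 + 0.00060256) = 1/3.5125 = 0.2847

α₀ = 0.285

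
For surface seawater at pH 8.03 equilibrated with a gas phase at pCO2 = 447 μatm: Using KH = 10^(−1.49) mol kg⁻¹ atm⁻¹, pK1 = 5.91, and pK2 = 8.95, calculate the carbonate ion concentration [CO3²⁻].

[CO2*] = KH · pCO2 = 10^(−1.49) × 447×10^-6 = 1.446×10^-5 mol/kg
α₀ = 1/(1 + K1/[H⁺] + K1K2/[H⁺]²) = 1/(1 + 10^+2.12 + 10^+1.20) = 0.006726
DIC = [CO2*]/α₀ = 1.446×10^-5 / 0.006726 = 2.151 mmol/kg
[CO3²⁻] = α₂·DIC; α₂ = 0.1066, so [CO3²⁻] = 0.1066 × 2.151 = 0.229 mmol/kg

[CO3²⁻] = 0.229 mmol/kg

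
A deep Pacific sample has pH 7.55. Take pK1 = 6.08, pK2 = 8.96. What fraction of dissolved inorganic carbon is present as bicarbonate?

α₁ = 0.932

α₁ = 1 / (1 + [H⁺]/K1 + K2/[H⁺]) = 1 / (1 + 10^-1.47 + 10^-1.41)
   = 1 / (1 + 0.033884 + 0.038905) = 1/1.0728 = 0.9321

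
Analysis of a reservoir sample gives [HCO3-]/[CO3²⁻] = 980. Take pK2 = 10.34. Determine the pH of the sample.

From K2 = [H⁺][CO3²⁻]/[HCO3-]:  pH = pK2 − log₁₀([HCO3-]/[CO3²⁻])
log₁₀(980) = +2.991
pH = 10.34 − (+2.991) = 7.35

pH = 7.35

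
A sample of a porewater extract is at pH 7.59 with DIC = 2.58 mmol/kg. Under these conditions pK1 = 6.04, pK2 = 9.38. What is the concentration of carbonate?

α₂ = 1 / (1 + [H⁺]/K2 + [H⁺]²/(K1K2)) = 1 / (1 + 10^+1.79 + 10^+0.24)
   = 1 / (1 + 61.660 + 1.7378) = 1/64.397 = 0.01553
[CO3²⁻] = α₂ × DIC = 0.01553 × 2.58 = 0.0401 mmol/kg

[CO3²⁻] = 0.0401 mmol/kg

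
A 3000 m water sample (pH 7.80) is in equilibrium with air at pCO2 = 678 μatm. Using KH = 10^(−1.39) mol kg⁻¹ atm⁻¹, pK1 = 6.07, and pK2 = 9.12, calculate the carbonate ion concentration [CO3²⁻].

[CO3²⁻] = 0.0710 mmol/kg

[CO2*] = KH · pCO2 = 10^(−1.39) × 678×10^-6 = 2.762×10^-5 mol/kg
α₀ = 1/(1 + K1/[H⁺] + K1K2/[H⁺]²) = 1/(1 + 10^+1.73 + 10^+0.41) = 0.01746
DIC = [CO2*]/α₀ = 2.762×10^-5 / 0.01746 = 1.582 mmol/kg
[CO3²⁻] = α₂·DIC; α₂ = 0.04488, so [CO3²⁻] = 0.04488 × 1.582 = 0.0710 mmol/kg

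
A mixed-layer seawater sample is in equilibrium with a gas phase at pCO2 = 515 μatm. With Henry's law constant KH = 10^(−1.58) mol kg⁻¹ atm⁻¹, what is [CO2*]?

[CO2*] = 13.5 μmol/kg

KH = 10^(−1.58) = 2.630×10^-2 mol kg⁻¹ atm⁻¹
[CO2*] = KH · pCO2 = 2.630×10^-2 × 515×10^-6 atm = 1.35×10^-5 mol/kg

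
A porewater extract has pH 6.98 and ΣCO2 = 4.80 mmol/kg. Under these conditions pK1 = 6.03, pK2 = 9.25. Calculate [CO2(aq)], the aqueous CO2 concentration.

α₀ = 1 / (1 + K1/[H⁺] + K1K2/[H⁺]²) = 1 / (1 + 10^+0.95 + 10^-1.32)
   = 1 / (1 + 8.9125 + 0.047863) = 1/9.9604 = 0.1004
[CO2*] = α₀ × DIC = 0.1004 × 4.80 = 0.482 mmol/kg

[CO2*] = 0.482 mmol/kg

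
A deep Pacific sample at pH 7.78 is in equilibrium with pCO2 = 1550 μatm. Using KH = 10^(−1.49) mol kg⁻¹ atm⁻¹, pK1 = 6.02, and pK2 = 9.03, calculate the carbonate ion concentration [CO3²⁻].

[CO2*] = KH · pCO2 = 10^(−1.49) × 1550×10^-6 = 5.016×10^-5 mol/kg
α₀ = 1/(1 + K1/[H⁺] + K1K2/[H⁺]²) = 1/(1 + 10^+1.76 + 10^+0.51) = 0.01619
DIC = [CO2*]/α₀ = 5.016×10^-5 / 0.01619 = 3.099 mmol/kg
[CO3²⁻] = α₂·DIC; α₂ = 0.05238, so [CO3²⁻] = 0.05238 × 3.099 = 0.162 mmol/kg

[CO3²⁻] = 0.162 mmol/kg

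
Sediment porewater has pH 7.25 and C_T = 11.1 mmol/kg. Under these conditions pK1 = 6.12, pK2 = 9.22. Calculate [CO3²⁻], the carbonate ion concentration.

α₂ = 1 / (1 + [H⁺]/K2 + [H⁺]²/(K1K2)) = 1 / (1 + 10^+1.97 + 10^+0.84)
   = 1 / (1 + 93.325 + 6.9183) = 1/101.24 = 0.009877
[CO3²⁻] = α₂ × DIC = 0.009877 × 11.1 = 0.110 mmol/kg

[CO3²⁻] = 0.110 mmol/kg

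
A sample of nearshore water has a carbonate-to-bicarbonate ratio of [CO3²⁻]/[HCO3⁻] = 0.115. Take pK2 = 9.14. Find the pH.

From K2 = [H⁺][CO3²⁻]/[HCO3⁻]:  pH = pK2 + log₁₀([CO3²⁻]/[HCO3⁻])
log₁₀(0.115) = -0.939
pH = 9.14 + (-0.939) = 8.20

pH = 8.20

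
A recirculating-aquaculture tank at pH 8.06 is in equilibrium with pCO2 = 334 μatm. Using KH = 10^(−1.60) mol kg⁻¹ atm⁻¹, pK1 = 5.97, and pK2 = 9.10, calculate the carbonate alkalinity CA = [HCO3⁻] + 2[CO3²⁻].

CA = 1.22 mmol/kg

[CO2*] = KH · pCO2 = 10^(−1.60) × 334×10^-6 = 8.390×10^-6 mol/kg
α₀ = 1/(1 + K1/[H⁺] + K1K2/[H⁺]²) = 1/(1 + 10^+2.09 + 10^+1.05) = 0.007394
DIC = [CO2*]/α₀ = 8.390×10^-6 / 0.007394 = 1.135 mmol/kg
CA = (α₁ + 2α₂)·DIC = (0.9096 + 2×0.08296) × 1.135 = 1.22 mmol/kg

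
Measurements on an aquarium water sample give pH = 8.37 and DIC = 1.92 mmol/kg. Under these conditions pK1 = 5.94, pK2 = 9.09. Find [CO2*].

[CO2*] = 5.97 μmol/kg

α₀ = 1 / (1 + K1/[H⁺] + K1K2/[H⁺]²) = 1 / (1 + 10^+2.43 + 10^+1.71)
   = 1 / (1 + 269.15 + 51.286) = 1/321.44 = 0.003111
[CO2*] = α₀ × DIC = 0.003111 × 1.92 = 0.00597 mmol/kg = 5.97 μmol/kg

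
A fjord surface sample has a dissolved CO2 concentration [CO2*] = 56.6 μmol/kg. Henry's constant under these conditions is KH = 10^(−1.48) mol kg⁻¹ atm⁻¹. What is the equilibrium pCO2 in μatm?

KH = 10^(−1.48) = 3.311×10^-2 mol kg⁻¹ atm⁻¹
pCO2 = [CO2*]/KH = 56.6×10^-6 / 3.311×10^-2 = 1.71×10^-3 atm = 1710 μatm

pCO2 = 1710 μatm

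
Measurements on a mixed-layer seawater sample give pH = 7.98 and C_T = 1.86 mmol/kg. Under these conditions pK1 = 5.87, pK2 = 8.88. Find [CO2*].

α₀ = 1 / (1 + K1/[H⁺] + K1K2/[H⁺]²) = 1 / (1 + 10^+2.11 + 10^+1.21)
   = 1 / (1 + 128.82 + 16.218) = 1/146.04 = 0.006847
[CO2*] = α₀ × DIC = 0.006847 × 1.86 = 0.0127 mmol/kg = 12.7 μmol/kg

[CO2*] = 12.7 μmol/kg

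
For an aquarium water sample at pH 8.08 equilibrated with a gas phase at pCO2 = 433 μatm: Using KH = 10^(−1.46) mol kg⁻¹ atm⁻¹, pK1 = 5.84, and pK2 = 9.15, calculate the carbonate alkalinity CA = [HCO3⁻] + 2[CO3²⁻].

CA = 3.05 mmol/kg

[CO2*] = KH · pCO2 = 10^(−1.46) × 433×10^-6 = 1.501×10^-5 mol/kg
α₀ = 1/(1 + K1/[H⁺] + K1K2/[H⁺]²) = 1/(1 + 10^+2.24 + 10^+1.17) = 0.005275
DIC = [CO2*]/α₀ = 1.501×10^-5 / 0.005275 = 2.846 mmol/kg
CA = (α₁ + 2α₂)·DIC = (0.9167 + 2×0.07802) × 2.846 = 3.05 mmol/kg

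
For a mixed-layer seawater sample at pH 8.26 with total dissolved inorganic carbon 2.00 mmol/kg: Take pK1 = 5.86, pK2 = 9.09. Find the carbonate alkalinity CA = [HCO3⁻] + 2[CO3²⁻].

CA = 2.25 mmol/kg

CA = [HCO3⁻] + 2[CO3²⁻] = (α₁ + 2α₂)·DIC
At pH 8.26: [H⁺]/K1 = 10^-2.40 = 0.0039811, K2/[H⁺] = 10^-0.83 = 0.14791
α₁ = 1/(1 + 0.0039811 + 0.14791) = 1/1.1519 = 0.8681; α₂ = α₁·K2/[H⁺] = 0.1284
α₁ + 2α₂ = 1.1250
CA = 1.1250 × 2.00 = 2.25 mmol/kg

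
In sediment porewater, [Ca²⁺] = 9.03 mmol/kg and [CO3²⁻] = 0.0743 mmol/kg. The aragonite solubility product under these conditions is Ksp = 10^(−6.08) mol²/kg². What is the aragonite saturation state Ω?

Ksp = 10^(−6.08) = 8.318×10^-7
Ω = [Ca²⁺][CO3²⁻]/Ksp = (9.03×10^-3)(0.0743×10^-3) / 8.318×10^-7 = 0.807

Ω = 0.807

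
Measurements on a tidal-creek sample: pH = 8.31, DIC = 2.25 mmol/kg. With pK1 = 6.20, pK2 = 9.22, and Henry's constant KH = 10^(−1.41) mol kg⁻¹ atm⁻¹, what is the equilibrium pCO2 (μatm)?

α₀ = 1 / (1 + K1/[H⁺] + K1K2/[H⁺]²) = 1 / (1 + 10^+2.11 + 10^+1.20)
   = 1 / (1 + 128.82 + 15.849) = 1/145.67 = 0.006865
[CO2*] = α₀ × DIC = 0.006865 × 2.25 = 0.01545 mmol/kg = 15.45 μmol/kg
pCO2 = [CO2*]/KH = 1.545×10^-5 / 3.890×10^-2 = 397 μatm

pCO2 = 397 μatm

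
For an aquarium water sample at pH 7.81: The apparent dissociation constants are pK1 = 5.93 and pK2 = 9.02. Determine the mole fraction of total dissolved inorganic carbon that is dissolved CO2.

α₀ = 1 / (1 + K1/[H⁺] + K1K2/[H⁺]²) = 1 / (1 + 10^+1.88 + 10^+0.67)
   = 1 / (1 + 75.858 + 4.6774) = 1/81.535 = 0.01226

α₀ = 0.0123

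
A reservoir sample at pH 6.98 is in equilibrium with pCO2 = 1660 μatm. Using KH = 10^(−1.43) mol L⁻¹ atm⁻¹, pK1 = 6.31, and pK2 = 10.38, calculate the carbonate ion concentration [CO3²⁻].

[CO2*] = KH · pCO2 = 10^(−1.43) × 1660×10^-6 = 6.167×10^-5 mol/L
α₀ = 1/(1 + K1/[H⁺] + K1K2/[H⁺]²) = 1/(1 + 10^+0.67 + 10^-2.73) = 0.1761
DIC = [CO2*]/α₀ = 6.167×10^-5 / 0.1761 = 0.3503 mmol/L
[CO3²⁻] = α₂·DIC; α₂ = 0.0003279, so [CO3²⁻] = 0.0003279 × 0.3503 = 0.000115 mmol/L = 0.115 μmol/L

[CO3²⁻] = 0.115 μmol/L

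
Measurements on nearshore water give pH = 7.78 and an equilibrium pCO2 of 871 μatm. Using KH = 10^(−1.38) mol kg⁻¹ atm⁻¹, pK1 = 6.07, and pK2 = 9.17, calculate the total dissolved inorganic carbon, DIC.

DIC = 1.97 mmol/kg

[CO2*] = KH · pCO2 = 10^(−1.38) × 871×10^-6 = 3.631×10^-5 mol/kg
α₀ = 1/(1 + K1/[H⁺] + K1K2/[H⁺]²) = 1/(1 + 10^+1.71 + 10^+0.32) = 0.01839
DIC = [CO2*]/α₀ = 3.631×10^-5 / 0.01839 = 1.97 mmol/kg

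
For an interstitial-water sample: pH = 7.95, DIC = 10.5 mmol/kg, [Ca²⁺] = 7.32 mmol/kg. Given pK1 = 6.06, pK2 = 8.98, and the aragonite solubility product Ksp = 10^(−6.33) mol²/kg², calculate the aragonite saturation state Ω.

α₂ = 1 / (1 + [H⁺]/K2 + [H⁺]²/(K1K2)) = 1 / (1 + 10^+1.03 + 10^-0.86)
   = 1 / (1 + 10.715 + 0.13804) = 1/11.853 = 0.08437
[CO3²⁻] = α₂ × DIC = 0.08437 × 10.5 = 0.8858 mmol/kg
Ksp = 10^(−6.33) = 4.677×10^-7
Ω = [Ca²⁺][CO3²⁻]/Ksp = (7.32×10^-3)(8.858×10^-4) / 4.677×10^-7 = 13.9

Ω = 13.9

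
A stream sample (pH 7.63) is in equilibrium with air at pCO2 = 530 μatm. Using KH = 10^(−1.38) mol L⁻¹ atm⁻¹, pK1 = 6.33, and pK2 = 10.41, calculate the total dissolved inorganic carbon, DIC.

DIC = 0.464 mmol/L

[CO2*] = KH · pCO2 = 10^(−1.38) × 530×10^-6 = 2.209×10^-5 mol/L
α₀ = 1/(1 + K1/[H⁺] + K1K2/[H⁺]²) = 1/(1 + 10^+1.30 + 10^-1.48) = 0.04765
DIC = [CO2*]/α₀ = 2.209×10^-5 / 0.04765 = 0.464 mmol/L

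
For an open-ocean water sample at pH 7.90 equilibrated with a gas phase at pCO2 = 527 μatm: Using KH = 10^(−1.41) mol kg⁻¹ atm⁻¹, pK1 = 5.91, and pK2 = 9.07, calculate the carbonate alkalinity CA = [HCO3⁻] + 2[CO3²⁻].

[CO2*] = KH · pCO2 = 10^(−1.41) × 527×10^-6 = 2.050×10^-5 mol/kg
α₀ = 1/(1 + K1/[H⁺] + K1K2/[H⁺]²) = 1/(1 + 10^+1.99 + 10^+0.82) = 0.009494
DIC = [CO2*]/α₀ = 2.050×10^-5 / 0.009494 = 2.160 mmol/kg
CA = (α₁ + 2α₂)·DIC = (0.9278 + 2×0.06273) × 2.160 = 2.27 mmol/kg

CA = 2.27 mmol/kg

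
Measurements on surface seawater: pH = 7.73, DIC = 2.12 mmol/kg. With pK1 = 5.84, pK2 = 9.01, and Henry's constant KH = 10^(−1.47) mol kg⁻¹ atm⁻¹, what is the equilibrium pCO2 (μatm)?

α₀ = 1 / (1 + K1/[H⁺] + K1K2/[H⁺]²) = 1 / (1 + 10^+1.89 + 10^+0.61)
   = 1 / (1 + 77.625 + 4.0738) = 1/82.699 = 0.01209
[CO2*] = α₀ × DIC = 0.01209 × 2.12 = 0.02564 mmol/kg
pCO2 = [CO2*]/KH = 2.564×10^-5 / 3.388×10^-2 = 757 μatm

pCO2 = 757 μatm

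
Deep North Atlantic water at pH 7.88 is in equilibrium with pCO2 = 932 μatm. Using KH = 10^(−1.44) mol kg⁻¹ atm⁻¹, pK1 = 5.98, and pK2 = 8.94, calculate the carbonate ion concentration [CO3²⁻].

[CO3²⁻] = 0.234 mmol/kg

[CO2*] = KH · pCO2 = 10^(−1.44) × 932×10^-6 = 3.384×10^-5 mol/kg
α₀ = 1/(1 + K1/[H⁺] + K1K2/[H⁺]²) = 1/(1 + 10^+1.90 + 10^+0.84) = 0.01145
DIC = [CO2*]/α₀ = 3.384×10^-5 / 0.01145 = 2.956 mmol/kg
[CO3²⁻] = α₂·DIC; α₂ = 0.07920, so [CO3²⁻] = 0.07920 × 2.956 = 0.234 mmol/kg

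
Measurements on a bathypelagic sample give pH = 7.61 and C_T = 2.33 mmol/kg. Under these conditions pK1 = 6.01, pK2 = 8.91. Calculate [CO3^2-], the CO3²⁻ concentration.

[CO3²⁻] = 0.109 mmol/kg

α₂ = 1 / (1 + [H⁺]/K2 + [H⁺]²/(K1K2)) = 1 / (1 + 10^+1.30 + 10^-0.30)
   = 1 / (1 + 19.953 + 0.50119) = 1/21.454 = 0.04661
[CO3²⁻] = α₂ × DIC = 0.04661 × 2.33 = 0.109 mmol/kg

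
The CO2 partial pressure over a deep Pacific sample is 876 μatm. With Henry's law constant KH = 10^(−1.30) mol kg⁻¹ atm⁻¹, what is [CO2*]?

KH = 10^(−1.30) = 5.012×10^-2 mol kg⁻¹ atm⁻¹
[CO2*] = KH · pCO2 = 5.012×10^-2 × 876×10^-6 atm = 4.39×10^-5 mol/kg

[CO2*] = 43.9 μmol/kg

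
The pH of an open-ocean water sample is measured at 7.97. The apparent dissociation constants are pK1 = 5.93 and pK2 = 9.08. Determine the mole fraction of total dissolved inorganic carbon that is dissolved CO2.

α₀ = 0.00839

α₀ = 1 / (1 + K1/[H⁺] + K1K2/[H⁺]²) = 1 / (1 + 10^+2.04 + 10^+0.93)
   = 1 / (1 + 109.65 + 8.5114) = 1/119.16 = 0.008392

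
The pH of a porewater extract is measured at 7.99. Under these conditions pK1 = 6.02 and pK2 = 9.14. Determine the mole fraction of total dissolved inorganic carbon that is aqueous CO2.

α₀ = 0.00991

α₀ = 1 / (1 + K1/[H⁺] + K1K2/[H⁺]²) = 1 / (1 + 10^+1.97 + 10^+0.82)
   = 1 / (1 + 93.325 + 6.6069) = 1/100.93 = 0.009908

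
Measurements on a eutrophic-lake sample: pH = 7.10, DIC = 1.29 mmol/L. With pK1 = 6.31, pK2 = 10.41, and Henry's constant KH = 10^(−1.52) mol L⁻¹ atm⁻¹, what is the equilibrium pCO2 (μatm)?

pCO2 = 5960 μatm

α₀ = 1 / (1 + K1/[H⁺] + K1K2/[H⁺]²) = 1 / (1 + 10^+0.79 + 10^-2.52)
   = 1 / (1 + 6.1660 + 0.0030200) = 1/7.1690 = 0.1395
[CO2*] = α₀ × DIC = 0.1395 × 1.29 = 0.1799 mmol/L
pCO2 = [CO2*]/KH = 1.799×10^-4 / 3.020×10^-2 = 5960 μatm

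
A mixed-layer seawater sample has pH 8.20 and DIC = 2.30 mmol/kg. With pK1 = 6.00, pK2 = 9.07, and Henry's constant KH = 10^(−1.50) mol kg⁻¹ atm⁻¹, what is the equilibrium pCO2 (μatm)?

pCO2 = 402 μatm

α₀ = 1 / (1 + K1/[H⁺] + K1K2/[H⁺]²) = 1 / (1 + 10^+2.20 + 10^+1.33)
   = 1 / (1 + 158.49 + 21.380) = 1/180.87 = 0.005529
[CO2*] = α₀ × DIC = 0.005529 × 2.30 = 0.01272 mmol/kg = 12.72 μmol/kg
pCO2 = [CO2*]/KH = 1.272×10^-5 / 3.162×10^-2 = 402 μatm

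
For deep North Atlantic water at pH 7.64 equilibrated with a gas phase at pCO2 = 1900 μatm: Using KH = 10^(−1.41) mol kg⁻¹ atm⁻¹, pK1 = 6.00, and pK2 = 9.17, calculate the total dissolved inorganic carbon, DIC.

DIC = 3.40 mmol/kg

[CO2*] = KH · pCO2 = 10^(−1.41) × 1900×10^-6 = 7.392×10^-5 mol/kg
α₀ = 1/(1 + K1/[H⁺] + K1K2/[H⁺]²) = 1/(1 + 10^+1.64 + 10^+0.11) = 0.02177
DIC = [CO2*]/α₀ = 7.392×10^-5 / 0.02177 = 3.40 mmol/kg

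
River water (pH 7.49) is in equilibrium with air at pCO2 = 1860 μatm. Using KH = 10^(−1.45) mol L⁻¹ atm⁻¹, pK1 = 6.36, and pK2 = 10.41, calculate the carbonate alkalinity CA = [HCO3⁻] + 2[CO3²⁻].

[CO2*] = KH · pCO2 = 10^(−1.45) × 1860×10^-6 = 6.600×10^-5 mol/L
α₀ = 1/(1 + K1/[H⁺] + K1K2/[H⁺]²) = 1/(1 + 10^+1.13 + 10^-1.79) = 0.06894
DIC = [CO2*]/α₀ = 6.600×10^-5 / 0.06894 = 0.9573 mmol/L
CA = (α₁ + 2α₂)·DIC = (0.9299 + 2×0.001118) × 0.9573 = 0.892 mmol/L

CA = 0.892 mmol/L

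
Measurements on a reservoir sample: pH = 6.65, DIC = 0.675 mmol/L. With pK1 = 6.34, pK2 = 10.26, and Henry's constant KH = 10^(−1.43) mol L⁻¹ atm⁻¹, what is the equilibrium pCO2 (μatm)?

pCO2 = 5970 μatm

α₀ = 1 / (1 + K1/[H⁺] + K1K2/[H⁺]²) = 1 / (1 + 10^+0.31 + 10^-3.30)
   = 1 / (1 + 2.0417 + 0.00050119) = 1/3.0422 = 0.3287
[CO2*] = α₀ × DIC = 0.3287 × 0.675 = 0.2219 mmol/L
pCO2 = [CO2*]/KH = 2.219×10^-4 / 3.715×10^-2 = 5970 μatm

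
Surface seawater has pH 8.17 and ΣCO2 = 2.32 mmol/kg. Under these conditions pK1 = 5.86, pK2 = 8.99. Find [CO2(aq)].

[CO2*] = 9.83 μmol/kg

α₀ = 1 / (1 + K1/[H⁺] + K1K2/[H⁺]²) = 1 / (1 + 10^+2.31 + 10^+1.49)
   = 1 / (1 + 204.17 + 30.903) = 1/236.08 = 0.004236
[CO2*] = α₀ × DIC = 0.004236 × 2.32 = 0.00983 mmol/kg = 9.83 μmol/kg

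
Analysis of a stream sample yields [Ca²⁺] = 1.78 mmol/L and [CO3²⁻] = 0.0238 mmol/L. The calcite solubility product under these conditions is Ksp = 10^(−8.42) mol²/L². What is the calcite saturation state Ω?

Ksp = 10^(−8.42) = 3.802×10^-9
Ω = [Ca²⁺][CO3²⁻]/Ksp = (1.78×10^-3)(0.0238×10^-3) / 3.802×10^-9 = 11.1

Ω = 11.1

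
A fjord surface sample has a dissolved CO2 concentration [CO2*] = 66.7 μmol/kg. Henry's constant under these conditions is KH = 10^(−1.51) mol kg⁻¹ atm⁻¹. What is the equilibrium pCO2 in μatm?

pCO2 = 2160 μatm

KH = 10^(−1.51) = 3.090×10^-2 mol kg⁻¹ atm⁻¹
pCO2 = [CO2*]/KH = 66.7×10^-6 / 3.090×10^-2 = 2.16×10^-3 atm = 2160 μatm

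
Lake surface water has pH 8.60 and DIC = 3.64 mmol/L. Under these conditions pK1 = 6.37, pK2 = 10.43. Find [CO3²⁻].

[CO3²⁻] = 0.0527 mmol/L

α₂ = 1 / (1 + [H⁺]/K2 + [H⁺]²/(K1K2)) = 1 / (1 + 10^+1.83 + 10^-0.40)
   = 1 / (1 + 67.608 + 0.39811) = 1/69.006 = 0.01449
[CO3²⁻] = α₂ × DIC = 0.01449 × 3.64 = 0.0527 mmol/L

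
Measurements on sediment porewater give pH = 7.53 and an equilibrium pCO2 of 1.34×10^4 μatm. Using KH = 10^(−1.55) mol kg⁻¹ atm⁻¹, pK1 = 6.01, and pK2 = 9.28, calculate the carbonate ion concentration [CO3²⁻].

[CO3²⁻] = 0.222 mmol/kg

[CO2*] = KH · pCO2 = 10^(−1.55) × 1.34×10^4×10^-6 = 3.777×10^-4 mol/kg
α₀ = 1/(1 + K1/[H⁺] + K1K2/[H⁺]²) = 1/(1 + 10^+1.52 + 10^-0.23) = 0.02882
DIC = [CO2*]/α₀ = 3.777×10^-4 / 0.02882 = 13.11 mmol/kg
[CO3²⁻] = α₂·DIC; α₂ = 0.01697, so [CO3²⁻] = 0.01697 × 13.11 = 0.222 mmol/kg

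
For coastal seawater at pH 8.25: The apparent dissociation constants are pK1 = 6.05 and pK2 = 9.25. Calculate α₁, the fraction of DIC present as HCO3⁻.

α₁ = 1 / (1 + [H⁺]/K1 + K2/[H⁺]) = 1 / (1 + 10^-2.20 + 10^-1.00)
   = 1 / (1 + 0.0063096 + 0.10000) = 1/1.1063 = 0.9039

α₁ = 0.904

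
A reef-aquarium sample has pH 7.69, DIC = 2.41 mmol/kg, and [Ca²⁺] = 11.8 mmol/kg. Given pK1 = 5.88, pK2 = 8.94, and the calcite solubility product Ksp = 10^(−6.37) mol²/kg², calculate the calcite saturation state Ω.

α₂ = 1 / (1 + [H⁺]/K2 + [H⁺]²/(K1K2)) = 1 / (1 + 10^+1.25 + 10^-0.56)
   = 1 / (1 + 17.783 + 0.27542) = 1/19.058 = 0.05247
[CO3²⁻] = α₂ × DIC = 0.05247 × 2.41 = 0.1265 mmol/kg
Ksp = 10^(−6.37) = 4.266×10^-7
Ω = [Ca²⁺][CO3²⁻]/Ksp = (11.8×10^-3)(1.265×10^-4) / 4.266×10^-7 = 3.50

Ω = 3.50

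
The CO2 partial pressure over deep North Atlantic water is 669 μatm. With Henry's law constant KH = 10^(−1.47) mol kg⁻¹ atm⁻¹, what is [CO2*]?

KH = 10^(−1.47) = 3.388×10^-2 mol kg⁻¹ atm⁻¹
[CO2*] = KH · pCO2 = 3.388×10^-2 × 669×10^-6 atm = 2.27×10^-5 mol/kg

[CO2*] = 22.7 μmol/kg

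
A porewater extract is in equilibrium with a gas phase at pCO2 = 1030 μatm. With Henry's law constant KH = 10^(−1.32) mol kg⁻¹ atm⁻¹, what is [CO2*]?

[CO2*] = 49.3 μmol/kg

KH = 10^(−1.32) = 4.786×10^-2 mol kg⁻¹ atm⁻¹
[CO2*] = KH · pCO2 = 4.786×10^-2 × 1030×10^-6 atm = 4.93×10^-5 mol/kg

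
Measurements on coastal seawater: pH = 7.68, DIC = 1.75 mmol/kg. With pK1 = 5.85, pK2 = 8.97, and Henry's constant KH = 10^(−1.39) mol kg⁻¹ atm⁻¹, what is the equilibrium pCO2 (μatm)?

pCO2 = 596 μatm

α₀ = 1 / (1 + K1/[H⁺] + K1K2/[H⁺]²) = 1 / (1 + 10^+1.83 + 10^+0.54)
   = 1 / (1 + 67.608 + 3.4674) = 1/72.076 = 0.01387
[CO2*] = α₀ × DIC = 0.01387 × 1.75 = 0.02428 mmol/kg
pCO2 = [CO2*]/KH = 2.428×10^-5 / 4.074×10^-2 = 596 μatm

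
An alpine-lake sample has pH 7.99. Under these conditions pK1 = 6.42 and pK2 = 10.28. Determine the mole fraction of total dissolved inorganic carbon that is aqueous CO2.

α₀ = 0.0261

α₀ = 1 / (1 + K1/[H⁺] + K1K2/[H⁺]²) = 1 / (1 + 10^+1.57 + 10^-0.72)
   = 1 / (1 + 37.154 + 0.19055) = 1/38.344 = 0.02608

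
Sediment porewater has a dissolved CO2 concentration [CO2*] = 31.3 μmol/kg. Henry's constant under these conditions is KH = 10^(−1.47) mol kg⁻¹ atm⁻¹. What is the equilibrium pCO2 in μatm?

KH = 10^(−1.47) = 3.388×10^-2 mol kg⁻¹ atm⁻¹
pCO2 = [CO2*]/KH = 31.3×10^-6 / 3.388×10^-2 = 9.24×10^-4 atm = 924 μatm

pCO2 = 924 μatm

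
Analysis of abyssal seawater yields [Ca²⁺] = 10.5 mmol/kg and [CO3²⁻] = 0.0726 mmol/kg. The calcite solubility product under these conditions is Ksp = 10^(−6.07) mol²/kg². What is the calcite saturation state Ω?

Ksp = 10^(−6.07) = 8.511×10^-7
Ω = [Ca²⁺][CO3²⁻]/Ksp = (10.5×10^-3)(0.0726×10^-3) / 8.511×10^-7 = 0.896

Ω = 0.896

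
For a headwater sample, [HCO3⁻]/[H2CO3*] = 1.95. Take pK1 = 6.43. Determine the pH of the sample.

pH = 6.72

From K1 = [H⁺][HCO3⁻]/[H2CO3*]:  pH = pK1 + log₁₀([HCO3⁻]/[H2CO3*])
log₁₀(1.95) = +0.290
pH = 6.43 + (+0.290) = 6.72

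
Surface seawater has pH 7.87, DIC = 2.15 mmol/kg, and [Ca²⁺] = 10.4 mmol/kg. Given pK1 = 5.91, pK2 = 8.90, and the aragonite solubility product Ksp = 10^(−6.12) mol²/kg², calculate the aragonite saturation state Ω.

Ω = 2.49

α₂ = 1 / (1 + [H⁺]/K2 + [H⁺]²/(K1K2)) = 1 / (1 + 10^+1.03 + 10^-0.93)
   = 1 / (1 + 10.715 + 0.11749) = 1/11.833 = 0.08451
[CO3²⁻] = α₂ × DIC = 0.08451 × 2.15 = 0.1817 mmol/kg
Ksp = 10^(−6.12) = 7.586×10^-7
Ω = [Ca²⁺][CO3²⁻]/Ksp = (10.4×10^-3)(1.817×10^-4) / 7.586×10^-7 = 2.49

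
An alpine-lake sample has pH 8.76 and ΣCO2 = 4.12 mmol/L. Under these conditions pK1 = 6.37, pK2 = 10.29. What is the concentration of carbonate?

α₂ = 1 / (1 + [H⁺]/K2 + [H⁺]²/(K1K2)) = 1 / (1 + 10^+1.53 + 10^-0.86)
   = 1 / (1 + 33.884 + 0.13804) = 1/35.022 = 0.02855
[CO3²⁻] = α₂ × DIC = 0.02855 × 4.12 = 0.118 mmol/L

[CO3²⁻] = 0.118 mmol/L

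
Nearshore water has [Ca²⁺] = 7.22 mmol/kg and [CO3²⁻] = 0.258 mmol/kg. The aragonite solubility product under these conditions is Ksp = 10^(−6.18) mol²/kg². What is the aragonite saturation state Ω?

Ω = 2.82

Ksp = 10^(−6.18) = 6.607×10^-7
Ω = [Ca²⁺][CO3²⁻]/Ksp = (7.22×10^-3)(0.258×10^-3) / 6.607×10^-7 = 2.82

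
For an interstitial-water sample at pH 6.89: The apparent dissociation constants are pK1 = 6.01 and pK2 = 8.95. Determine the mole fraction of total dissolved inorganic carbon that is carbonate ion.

α₂ = 0.00764

α₂ = 1 / (1 + [H⁺]/K2 + [H⁺]²/(K1K2)) = 1 / (1 + 10^+2.06 + 10^+1.18)
   = 1 / (1 + 114.82 + 15.136) = 1/130.95 = 0.007636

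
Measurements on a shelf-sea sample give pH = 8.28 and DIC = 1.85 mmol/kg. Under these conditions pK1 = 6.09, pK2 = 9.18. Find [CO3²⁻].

[CO3²⁻] = 0.206 mmol/kg

α₂ = 1 / (1 + [H⁺]/K2 + [H⁺]²/(K1K2)) = 1 / (1 + 10^+0.90 + 10^-1.29)
   = 1 / (1 + 7.9433 + 0.051286) = 1/8.9946 = 0.1112
[CO3²⁻] = α₂ × DIC = 0.1112 × 1.85 = 0.206 mmol/kg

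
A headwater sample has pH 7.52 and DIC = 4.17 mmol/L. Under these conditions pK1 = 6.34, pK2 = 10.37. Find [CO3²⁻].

α₂ = 1 / (1 + [H⁺]/K2 + [H⁺]²/(K1K2)) = 1 / (1 + 10^+2.85 + 10^+1.67)
   = 1 / (1 + 707.95 + 46.774) = 1/755.72 = 0.001323
[CO3²⁻] = α₂ × DIC = 0.001323 × 4.17 = 0.00552 mmol/L = 5.52 μmol/L

[CO3²⁻] = 5.52 μmol/L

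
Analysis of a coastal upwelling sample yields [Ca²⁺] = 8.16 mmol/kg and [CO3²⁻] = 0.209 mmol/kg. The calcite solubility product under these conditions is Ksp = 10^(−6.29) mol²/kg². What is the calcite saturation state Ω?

Ksp = 10^(−6.29) = 5.129×10^-7
Ω = [Ca²⁺][CO3²⁻]/Ksp = (8.16×10^-3)(0.209×10^-3) / 5.129×10^-7 = 3.33

Ω = 3.33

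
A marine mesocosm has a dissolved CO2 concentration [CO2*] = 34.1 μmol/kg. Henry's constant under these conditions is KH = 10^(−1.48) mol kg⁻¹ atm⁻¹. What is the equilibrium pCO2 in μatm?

KH = 10^(−1.48) = 3.311×10^-2 mol kg⁻¹ atm⁻¹
pCO2 = [CO2*]/KH = 34.1×10^-6 / 3.311×10^-2 = 1.03×10^-3 atm = 1030 μatm

pCO2 = 1030 μatm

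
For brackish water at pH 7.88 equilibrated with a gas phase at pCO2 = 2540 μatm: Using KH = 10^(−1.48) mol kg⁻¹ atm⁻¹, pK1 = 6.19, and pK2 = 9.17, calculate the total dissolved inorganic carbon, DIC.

[CO2*] = KH · pCO2 = 10^(−1.48) × 2540×10^-6 = 8.411×10^-5 mol/kg
α₀ = 1/(1 + K1/[H⁺] + K1K2/[H⁺]²) = 1/(1 + 10^+1.69 + 10^+0.40) = 0.01905
DIC = [CO2*]/α₀ = 8.411×10^-5 / 0.01905 = 4.41 mmol/kg

DIC = 4.41 mmol/kg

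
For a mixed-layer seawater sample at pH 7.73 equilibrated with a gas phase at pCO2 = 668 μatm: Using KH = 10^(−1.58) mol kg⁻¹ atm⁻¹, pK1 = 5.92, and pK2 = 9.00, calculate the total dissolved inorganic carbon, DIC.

[CO2*] = KH · pCO2 = 10^(−1.58) × 668×10^-6 = 1.757×10^-5 mol/kg
α₀ = 1/(1 + K1/[H⁺] + K1K2/[H⁺]²) = 1/(1 + 10^+1.81 + 10^+0.54) = 0.01449
DIC = [CO2*]/α₀ = 1.757×10^-5 / 0.01449 = 1.21 mmol/kg

DIC = 1.21 mmol/kg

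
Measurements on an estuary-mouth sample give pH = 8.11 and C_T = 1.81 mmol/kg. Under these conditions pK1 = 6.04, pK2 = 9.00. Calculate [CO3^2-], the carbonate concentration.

α₂ = 1 / (1 + [H⁺]/K2 + [H⁺]²/(K1K2)) = 1 / (1 + 10^+0.89 + 10^-1.18)
   = 1 / (1 + 7.7625 + 0.066069) = 1/8.8285 = 0.1133
[CO3²⁻] = α₂ × DIC = 0.1133 × 1.81 = 0.205 mmol/kg

[CO3²⁻] = 0.205 mmol/kg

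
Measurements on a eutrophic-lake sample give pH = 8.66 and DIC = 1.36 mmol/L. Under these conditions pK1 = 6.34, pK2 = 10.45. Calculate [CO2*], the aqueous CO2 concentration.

[CO2*] = 6.38 μmol/L

α₀ = 1 / (1 + K1/[H⁺] + K1K2/[H⁺]²) = 1 / (1 + 10^+2.32 + 10^+0.53)
   = 1 / (1 + 208.93 + 3.3884) = 1/213.32 = 0.004688
[CO2*] = α₀ × DIC = 0.004688 × 1.36 = 0.00638 mmol/L = 6.38 μmol/L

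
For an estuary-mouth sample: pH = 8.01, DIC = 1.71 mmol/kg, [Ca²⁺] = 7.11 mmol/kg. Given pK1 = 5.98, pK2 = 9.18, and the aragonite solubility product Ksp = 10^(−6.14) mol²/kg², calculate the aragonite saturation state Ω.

α₂ = 1 / (1 + [H⁺]/K2 + [H⁺]²/(K1K2)) = 1 / (1 + 10^+1.17 + 10^-0.86)
   = 1 / (1 + 14.791 + 0.13804) = 1/15.929 = 0.06278
[CO3²⁻] = α₂ × DIC = 0.06278 × 1.71 = 0.1074 mmol/kg
Ksp = 10^(−6.14) = 7.244×10^-7
Ω = [Ca²⁺][CO3²⁻]/Ksp = (7.11×10^-3)(1.074×10^-4) / 7.244×10^-7 = 1.05

Ω = 1.05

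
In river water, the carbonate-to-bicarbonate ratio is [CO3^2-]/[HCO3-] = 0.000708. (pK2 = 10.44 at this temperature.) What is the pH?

From K2 = [H⁺][CO3^2-]/[HCO3-]:  pH = pK2 + log₁₀([CO3^2-]/[HCO3-])
log₁₀(0.000708) = -3.150
pH = 10.44 + (-3.150) = 7.29

pH = 7.29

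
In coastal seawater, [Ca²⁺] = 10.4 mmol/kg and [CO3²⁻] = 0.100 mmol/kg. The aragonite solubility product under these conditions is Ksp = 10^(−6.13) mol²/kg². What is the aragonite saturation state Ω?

Ω = 1.40

Ksp = 10^(−6.13) = 7.413×10^-7
Ω = [Ca²⁺][CO3²⁻]/Ksp = (10.4×10^-3)(0.100×10^-3) / 7.413×10^-7 = 1.40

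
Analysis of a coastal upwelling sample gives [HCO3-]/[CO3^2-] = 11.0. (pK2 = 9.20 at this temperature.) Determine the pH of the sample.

From K2 = [H⁺][CO3^2-]/[HCO3-]:  pH = pK2 − log₁₀([HCO3-]/[CO3^2-])
log₁₀(11.0) = +1.041
pH = 9.20 − (+1.041) = 8.16

pH = 8.16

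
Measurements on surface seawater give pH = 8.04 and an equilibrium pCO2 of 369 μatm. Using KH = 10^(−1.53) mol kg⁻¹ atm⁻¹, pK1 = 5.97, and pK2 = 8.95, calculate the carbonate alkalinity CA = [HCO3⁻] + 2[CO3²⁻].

CA = 1.59 mmol/kg

[CO2*] = KH · pCO2 = 10^(−1.53) × 369×10^-6 = 1.089×10^-5 mol/kg
α₀ = 1/(1 + K1/[H⁺] + K1K2/[H⁺]²) = 1/(1 + 10^+2.07 + 10^+1.16) = 0.007522
DIC = [CO2*]/α₀ = 1.089×10^-5 / 0.007522 = 1.448 mmol/kg
CA = (α₁ + 2α₂)·DIC = (0.8838 + 2×0.1087) × 1.448 = 1.59 mmol/kg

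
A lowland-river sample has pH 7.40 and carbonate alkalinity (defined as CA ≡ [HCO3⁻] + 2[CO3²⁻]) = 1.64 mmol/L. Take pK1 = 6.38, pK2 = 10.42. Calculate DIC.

CA = [HCO3⁻] + 2[CO3²⁻] = (α₁ + 2α₂)·DIC
At pH 7.40: [H⁺]/K1 = 10^-1.02 = 0.095499, K2/[H⁺] = 10^-3.02 = 0.00095499
α₁ = 1/(1 + 0.095499 + 0.00095499) = 1/1.0965 = 0.9120; α₂ = α₁·K2/[H⁺] = 0.0008710
α₁ + 2α₂ = 0.9138
DIC = CA / (α₁ + 2α₂) = 1.64 / 0.9138 = 1.79 mmol/L

DIC = 1.79 mmol/L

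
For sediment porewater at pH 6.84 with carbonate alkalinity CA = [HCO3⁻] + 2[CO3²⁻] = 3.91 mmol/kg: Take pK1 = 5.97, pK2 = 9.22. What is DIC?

DIC = 4.42 mmol/kg

CA = [HCO3⁻] + 2[CO3²⁻] = (α₁ + 2α₂)·DIC
At pH 6.84: [H⁺]/K1 = 10^-0.87 = 0.13490, K2/[H⁺] = 10^-2.38 = 0.0041687
α₁ = 1/(1 + 0.13490 + 0.0041687) = 1/1.1391 = 0.8779; α₂ = α₁·K2/[H⁺] = 0.003660
α₁ + 2α₂ = 0.8852
DIC = CA / (α₁ + 2α₂) = 3.91 / 0.8852 = 4.42 mmol/kg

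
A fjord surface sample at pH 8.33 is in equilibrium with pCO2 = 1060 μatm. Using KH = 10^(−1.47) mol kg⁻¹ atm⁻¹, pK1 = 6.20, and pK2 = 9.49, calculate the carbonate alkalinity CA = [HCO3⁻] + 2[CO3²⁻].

CA = 5.52 mmol/kg

[CO2*] = KH · pCO2 = 10^(−1.47) × 1060×10^-6 = 3.592×10^-5 mol/kg
α₀ = 1/(1 + K1/[H⁺] + K1K2/[H⁺]²) = 1/(1 + 10^+2.13 + 10^+0.97) = 0.006886
DIC = [CO2*]/α₀ = 3.592×10^-5 / 0.006886 = 5.216 mmol/kg
CA = (α₁ + 2α₂)·DIC = (0.9289 + 2×0.06426) × 5.216 = 5.52 mmol/kg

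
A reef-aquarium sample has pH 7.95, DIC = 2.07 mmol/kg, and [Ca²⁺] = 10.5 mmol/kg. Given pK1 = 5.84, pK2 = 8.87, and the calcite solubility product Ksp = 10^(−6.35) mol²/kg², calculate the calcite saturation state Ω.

α₂ = 1 / (1 + [H⁺]/K2 + [H⁺]²/(K1K2)) = 1 / (1 + 10^+0.92 + 10^-1.19)
   = 1 / (1 + 8.3176 + 0.064565) = 1/9.3822 = 0.1066
[CO3²⁻] = α₂ × DIC = 0.1066 × 2.07 = 0.2206 mmol/kg
Ksp = 10^(−6.35) = 4.467×10^-7
Ω = [Ca²⁺][CO3²⁻]/Ksp = (10.5×10^-3)(2.206×10^-4) / 4.467×10^-7 = 5.19

Ω = 5.19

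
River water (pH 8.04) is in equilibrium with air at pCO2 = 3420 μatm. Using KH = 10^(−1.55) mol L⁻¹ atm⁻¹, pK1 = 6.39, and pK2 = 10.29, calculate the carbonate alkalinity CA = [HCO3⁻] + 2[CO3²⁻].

CA = 4.35 mmol/L

[CO2*] = KH · pCO2 = 10^(−1.55) × 3420×10^-6 = 9.639×10^-5 mol/L
α₀ = 1/(1 + K1/[H⁺] + K1K2/[H⁺]²) = 1/(1 + 10^+1.65 + 10^-0.60) = 0.02178
DIC = [CO2*]/α₀ = 9.639×10^-5 / 0.02178 = 4.426 mmol/L
CA = (α₁ + 2α₂)·DIC = (0.9728 + 2×0.005470) × 4.426 = 4.35 mmol/L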